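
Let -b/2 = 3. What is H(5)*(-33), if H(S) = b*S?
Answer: 990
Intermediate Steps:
b = -6 (b = -2*3 = -6)
H(S) = -6*S
H(5)*(-33) = -6*5*(-33) = -30*(-33) = 990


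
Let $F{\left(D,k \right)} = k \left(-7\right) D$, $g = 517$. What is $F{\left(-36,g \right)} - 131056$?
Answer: $-772$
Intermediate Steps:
$F{\left(D,k \right)} = - 7 D k$ ($F{\left(D,k \right)} = - 7 k D = - 7 D k$)
$F{\left(-36,g \right)} - 131056 = \left(-7\right) \left(-36\right) 517 - 131056 = 130284 - 131056 = -772$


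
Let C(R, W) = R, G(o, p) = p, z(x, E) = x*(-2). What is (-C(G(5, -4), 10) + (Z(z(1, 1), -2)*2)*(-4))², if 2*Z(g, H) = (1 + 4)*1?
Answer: 256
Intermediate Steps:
z(x, E) = -2*x
Z(g, H) = 5/2 (Z(g, H) = ((1 + 4)*1)/2 = (5*1)/2 = (½)*5 = 5/2)
(-C(G(5, -4), 10) + (Z(z(1, 1), -2)*2)*(-4))² = (-1*(-4) + ((5/2)*2)*(-4))² = (4 + 5*(-4))² = (4 - 20)² = (-16)² = 256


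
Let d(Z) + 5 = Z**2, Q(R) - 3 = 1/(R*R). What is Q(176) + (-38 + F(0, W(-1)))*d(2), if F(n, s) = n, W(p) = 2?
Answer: 1270017/30976 ≈ 41.000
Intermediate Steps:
Q(R) = 3 + R**(-2) (Q(R) = 3 + 1/(R*R) = 3 + R**(-2))
d(Z) = -5 + Z**2
Q(176) + (-38 + F(0, W(-1)))*d(2) = (3 + 176**(-2)) + (-38 + 0)*(-5 + 2**2) = (3 + 1/30976) - 38*(-5 + 4) = 92929/30976 - 38*(-1) = 92929/30976 + 38 = 1270017/30976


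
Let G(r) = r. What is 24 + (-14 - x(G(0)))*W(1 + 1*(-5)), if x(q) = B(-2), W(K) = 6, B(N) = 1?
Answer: -66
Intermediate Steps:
x(q) = 1
24 + (-14 - x(G(0)))*W(1 + 1*(-5)) = 24 + (-14 - 1*1)*6 = 24 + (-14 - 1)*6 = 24 - 15*6 = 24 - 90 = -66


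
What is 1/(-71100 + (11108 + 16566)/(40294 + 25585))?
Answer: -65879/4683969226 ≈ -1.4065e-5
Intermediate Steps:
1/(-71100 + (11108 + 16566)/(40294 + 25585)) = 1/(-71100 + 27674/65879) = 1/(-4683969226/65879) = -65879/4683969226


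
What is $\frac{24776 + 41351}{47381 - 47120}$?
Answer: $\frac{66127}{261} \approx 253.36$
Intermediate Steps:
$\frac{24776 + 41351}{47381 - 47120} = \frac{66127}{261}$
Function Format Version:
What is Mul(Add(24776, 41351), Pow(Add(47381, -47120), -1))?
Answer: Rational(66127, 261) ≈ 253.36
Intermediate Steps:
Mul(Add(24776, 41351), Pow(Add(47381, -47120), -1)) = Mul(66127, Pow(261, -1)) = Mul(66127, Rational(1, 261)) = Rational(66127, 261)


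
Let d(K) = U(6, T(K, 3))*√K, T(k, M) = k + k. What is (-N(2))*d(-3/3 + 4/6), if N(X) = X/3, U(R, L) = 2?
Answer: -4*I*√3/9 ≈ -0.7698*I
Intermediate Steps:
T(k, M) = 2*k
N(X) = X/3 (N(X) = X*(⅓) = X/3)
d(K) = 2*√K
(-N(2))*d(-3/3 + 4/6) = (-2/3)*(2*√(-3/3 + 4/6)) = (-1*⅔)*(2*√(-3*⅓ + 4*(⅙))) = -4*√(-1 + ⅔)/3 = -4*√(-⅓)/3 = -4*I*√3/3/3 = -4*I*√3/9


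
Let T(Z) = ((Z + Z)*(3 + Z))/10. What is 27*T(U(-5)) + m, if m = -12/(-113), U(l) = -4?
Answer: 12264/565 ≈ 21.706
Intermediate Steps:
m = 12/113 (m = -12*(-1/113) = 12/113 ≈ 0.10619)
T(Z) = Z*(3 + Z)/5 (T(Z) = ((2*Z)*(3 + Z))*(⅒) = (2*Z*(3 + Z))*(⅒) = Z*(3 + Z)/5)
27*T(U(-5)) + m = 27*((⅕)*(-4)*(3 - 4)) + 12/113 = 27*((⅕)*(-4)*(-1)) + 12/113 = 27*(⅘) + 12/113 = 108/5 + 12/113 = 12264/565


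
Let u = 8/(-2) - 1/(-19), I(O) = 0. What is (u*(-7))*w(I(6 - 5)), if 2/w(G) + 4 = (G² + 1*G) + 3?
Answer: -1050/19 ≈ -55.263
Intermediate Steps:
u = -75/19 (u = 8*(-½) - 1*(-1/19) = -4 + 1/19 = -75/19 ≈ -3.9474)
w(G) = 2/(-1 + G + G²) (w(G) = 2/(-4 + ((G² + 1*G) + 3)) = 2/(-4 + ((G² + G) + 3)) = 2/(-4 + ((G + G²) + 3)) = 2/(-4 + (3 + G + G²)) = 2/(-1 + G + G²))
(u*(-7))*w(I(6 - 5)) = (-75/19*(-7))*(2/(-1 + 0 + 0²)) = 525*(2/(-1 + 0 + 0))/19 = 525*(2/(-1))/19 = 525*(2*(-1))/19 = (525/19)*(-2) = -1050/19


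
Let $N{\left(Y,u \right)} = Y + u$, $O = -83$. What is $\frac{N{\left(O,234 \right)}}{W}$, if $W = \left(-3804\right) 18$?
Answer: $- \frac{151}{68472} \approx -0.0022053$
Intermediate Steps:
$W = -68472$
$\frac{N{\left(O,234 \right)}}{W} = \frac{-83 + 234}{-68472} = 151 \left(- \frac{1}{68472}\right) = - \frac{151}{68472}$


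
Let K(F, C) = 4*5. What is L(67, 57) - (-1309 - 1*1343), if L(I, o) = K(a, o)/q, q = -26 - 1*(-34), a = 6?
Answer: 5309/2 ≈ 2654.5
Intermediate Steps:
q = 8 (q = -26 + 34 = 8)
K(F, C) = 20
L(I, o) = 5/2 (L(I, o) = 20/8 = 20*(⅛) = 5/2)
L(67, 57) - (-1309 - 1*1343) = 5/2 - (-1309 - 1*1343) = 5/2 - (-1309 - 1343) = 5/2 - 1*(-2652) = 5/2 + 2652 = 5309/2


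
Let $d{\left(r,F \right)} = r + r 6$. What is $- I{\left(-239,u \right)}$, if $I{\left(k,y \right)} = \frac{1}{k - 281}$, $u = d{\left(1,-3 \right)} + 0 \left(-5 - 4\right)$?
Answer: $\frac{1}{520} \approx 0.0019231$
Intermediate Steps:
$d{\left(r,F \right)} = 7 r$ ($d{\left(r,F \right)} = r + 6 r = 7 r$)
$u = 7$ ($u = 7 \cdot 1 + 0 \left(-5 - 4\right) = 7 + 0 \left(-5 - 4\right) = 7 + 0 \left(-9\right) = 7 + 0 = 7$)
$I{\left(k,y \right)} = \frac{1}{-281 + k}$
$- I{\left(-239,u \right)} = - \frac{1}{-281 - 239} = - \frac{1}{-520} = \left(-1\right) \left(- \frac{1}{520}\right) = \frac{1}{520}$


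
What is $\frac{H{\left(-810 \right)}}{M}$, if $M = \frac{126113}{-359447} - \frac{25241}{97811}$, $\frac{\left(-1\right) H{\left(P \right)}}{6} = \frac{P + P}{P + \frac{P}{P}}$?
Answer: $\frac{34173450142524}{1731910465933} \approx 19.732$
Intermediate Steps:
$H{\left(P \right)} = - \frac{12 P}{1 + P}$ ($H{\left(P \right)} = - 6 \frac{P + P}{P + \frac{P}{P}} = - 6 \frac{2 P}{P + 1} = - 6 \frac{2 P}{1 + P} = - \frac{12 P}{1 + P}$)
$M = - \frac{21408040370}{35157870517}$ ($M = 126113 \left(- \frac{1}{359447}\right) - \frac{25241}{97811} = - \frac{126113}{359447} - \frac{25241}{97811} = - \frac{21408040370}{35157870517} \approx -0.60891$)
$\frac{H{\left(-810 \right)}}{M} = \frac{\left(-12\right) \left(-810\right) \frac{1}{1 - 810}}{- \frac{21408040370}{35157870517}} = \left(-12\right) \left(-810\right) \frac{1}{-809} \left(- \frac{35157870517}{21408040370}\right) = \left(-12\right) \left(-810\right) \left(- \frac{1}{809}\right) \left(- \frac{35157870517}{21408040370}\right) = \left(- \frac{9720}{809}\right) \left(- \frac{35157870517}{21408040370}\right) = \frac{34173450142524}{1731910465933}$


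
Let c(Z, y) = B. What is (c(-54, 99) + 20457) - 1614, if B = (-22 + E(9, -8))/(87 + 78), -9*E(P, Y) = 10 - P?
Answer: 27981656/1485 ≈ 18843.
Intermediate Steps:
E(P, Y) = -10/9 + P/9 (E(P, Y) = -(10 - P)/9 = -10/9 + P/9)
B = -199/1485 (B = (-22 + (-10/9 + (1/9)*9))/(87 + 78) = (-22 + (-10/9 + 1))/165 = (-22 - 1/9)*(1/165) = -199/9*1/165 = -199/1485 ≈ -0.13401)
c(Z, y) = -199/1485
(c(-54, 99) + 20457) - 1614 = (-199/1485 + 20457) - 1614 = 30378446/1485 - 1614 = 27981656/1485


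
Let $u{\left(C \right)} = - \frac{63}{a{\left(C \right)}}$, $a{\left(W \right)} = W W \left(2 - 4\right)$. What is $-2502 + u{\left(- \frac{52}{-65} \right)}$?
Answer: $- \frac{78489}{32} \approx -2452.8$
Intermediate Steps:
$a{\left(W \right)} = - 2 W^{2}$ ($a{\left(W \right)} = W^{2} \left(-2\right) = - 2 W^{2}$)
$u{\left(C \right)} = \frac{63}{2 C^{2}}$ ($u{\left(C \right)} = - \frac{63}{\left(-2\right) C^{2}} = - 63 \left(- \frac{1}{2 C^{2}}\right) = \frac{63}{2 C^{2}}$)
$-2502 + u{\left(- \frac{52}{-65} \right)} = -2502 + \frac{63}{2 \cdot \frac{16}{25}} = -2502 + \frac{63}{2} \cdot \frac{25}{16} = -2502 + \frac{1575}{32} = - \frac{78489}{32}$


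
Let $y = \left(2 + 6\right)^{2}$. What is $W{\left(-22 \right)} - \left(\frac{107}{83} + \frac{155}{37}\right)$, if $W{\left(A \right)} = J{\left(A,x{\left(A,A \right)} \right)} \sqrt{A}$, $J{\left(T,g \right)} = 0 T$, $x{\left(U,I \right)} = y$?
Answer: $- \frac{16824}{3071} \approx -5.4783$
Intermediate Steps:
$y = 64$ ($y = 8^{2} = 64$)
$x{\left(U,I \right)} = 64$
$J{\left(T,g \right)} = 0$
$W{\left(A \right)} = 0$ ($W{\left(A \right)} = 0 \sqrt{A} = 0$)
$W{\left(-22 \right)} - \left(\frac{107}{83} + \frac{155}{37}\right) = 0 - \left(\frac{107}{83} + \frac{155}{37}\right) = 0 - \frac{16824}{3071} = - \frac{16824}{3071}$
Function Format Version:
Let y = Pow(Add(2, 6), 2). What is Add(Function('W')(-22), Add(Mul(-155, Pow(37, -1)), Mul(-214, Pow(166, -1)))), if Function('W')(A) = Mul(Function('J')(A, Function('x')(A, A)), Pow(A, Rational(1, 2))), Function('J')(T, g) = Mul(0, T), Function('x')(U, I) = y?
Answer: Rational(-16824, 3071) ≈ -5.4783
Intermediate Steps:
y = 64 (y = Pow(8, 2) = 64)
Function('x')(U, I) = 64
Function('J')(T, g) = 0
Function('W')(A) = 0 (Function('W')(A) = Mul(0, Pow(A, Rational(1, 2))) = 0)
Add(Function('W')(-22), Add(Mul(-155, Pow(37, -1)), Mul(-214, Pow(166, -1)))) = Add(0, Add(Mul(-155, Pow(37, -1)), Mul(-214, Pow(166, -1)))) = Add(0, Add(Mul(-155, Rational(1, 37)), Mul(-214, Rational(1, 166)))) = Add(0, Add(Rational(-155, 37), Rational(-107, 83))) = Add(0, Rational(-16824, 3071)) = Rational(-16824, 3071)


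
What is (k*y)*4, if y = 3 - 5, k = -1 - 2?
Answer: 24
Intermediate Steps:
k = -3
y = -2
(k*y)*4 = -3*(-2)*4 = 6*4 = 24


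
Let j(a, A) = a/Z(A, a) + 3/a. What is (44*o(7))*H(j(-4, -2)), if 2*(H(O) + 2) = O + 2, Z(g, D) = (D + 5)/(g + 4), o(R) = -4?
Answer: 946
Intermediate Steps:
Z(g, D) = (5 + D)/(4 + g)
j(a, A) = 3/a + a*(4 + A)/(5 + a) (j(a, A) = a/(((5 + a)/(4 + A))) + 3/a = a*((4 + A)/(5 + a)) + 3/a = a*(4 + A)/(5 + a) + 3/a = 3/a + a*(4 + A)/(5 + a))
H(O) = -1 + O/2 (H(O) = -2 + (O + 2)/2 = -2 + (2 + O)/2 = -2 + (1 + O/2) = -1 + O/2)
(44*o(7))*H(j(-4, -2)) = (44*(-4))*(-1 + ((15 + 3*(-4) + (-4)²*(4 - 2))/((-4)*(5 - 4)))/2) = -176*(-1 + (-¼*(15 - 12 + 16*2)/1)/2) = -176*(-1 + (-¼*1*(15 - 12 + 32))/2) = -176*(-1 + (-¼*1*35)/2) = -176*(-1 + (½)*(-35/4)) = -176*(-1 - 35/8) = -176*(-43/8) = 946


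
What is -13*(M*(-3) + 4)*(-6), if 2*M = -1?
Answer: 429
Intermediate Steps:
M = -½ (M = (½)*(-1) = -½ ≈ -0.50000)
-13*(M*(-3) + 4)*(-6) = -13*(-½*(-3) + 4)*(-6) = -13*(3/2 + 4)*(-6) = -13*11/2*(-6) = -143/2*(-6) = 429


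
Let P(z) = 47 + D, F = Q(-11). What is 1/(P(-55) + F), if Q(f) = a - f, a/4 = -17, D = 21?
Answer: 1/11 ≈ 0.090909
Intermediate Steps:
a = -68 (a = 4*(-17) = -68)
Q(f) = -68 - f
F = -57 (F = -68 - 1*(-11) = -68 + 11 = -57)
P(z) = 68 (P(z) = 47 + 21 = 68)
1/(P(-55) + F) = 1/(68 - 57) = 1/11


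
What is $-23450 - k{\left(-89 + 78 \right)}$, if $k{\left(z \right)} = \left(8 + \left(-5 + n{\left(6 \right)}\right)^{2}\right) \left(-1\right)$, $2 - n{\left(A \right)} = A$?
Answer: $-23361$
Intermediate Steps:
$n{\left(A \right)} = 2 - A$
$k{\left(z \right)} = -89$ ($k{\left(z \right)} = \left(8 + \left(-5 + \left(2 - 6\right)\right)^{2}\right) \left(-1\right) = \left(8 + \left(-5 - 4\right)^{2}\right) \left(-1\right) = \left(8 + \left(-9\right)^{2}\right) \left(-1\right) = \left(8 + 81\right) \left(-1\right) = 89 \left(-1\right) = -89$)
$-23450 - k{\left(-89 + 78 \right)} = -23450 - -89 = -23450 + 89 = -23361$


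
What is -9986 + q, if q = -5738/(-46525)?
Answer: -464592912/46525 ≈ -9985.9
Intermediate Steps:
q = 5738/46525 (q = -5738*(-1/46525) = 5738/46525 ≈ 0.12333)
-9986 + q = -9986 + 5738/46525 = -464592912/46525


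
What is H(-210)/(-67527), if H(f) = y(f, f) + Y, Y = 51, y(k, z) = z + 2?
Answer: 157/67527 ≈ 0.0023250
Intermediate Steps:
y(k, z) = 2 + z
H(f) = 53 + f (H(f) = (2 + f) + 51 = 53 + f)
H(-210)/(-67527) = (53 - 210)/(-67527) = -157*(-1/67527) = 157/67527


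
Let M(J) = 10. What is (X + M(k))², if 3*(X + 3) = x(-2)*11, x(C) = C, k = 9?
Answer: ⅑ ≈ 0.11111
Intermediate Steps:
X = -31/3 (X = -3 + (-2*11)/3 = -3 + (⅓)*(-22) = -3 - 22/3 = -31/3 ≈ -10.333)
(X + M(k))² = (-31/3 + 10)² = (-⅓)² = ⅑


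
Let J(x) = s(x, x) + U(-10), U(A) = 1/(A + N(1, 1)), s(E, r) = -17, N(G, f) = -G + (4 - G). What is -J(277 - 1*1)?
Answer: 137/8 ≈ 17.125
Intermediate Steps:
N(G, f) = 4 - 2*G
U(A) = 1/(2 + A) (U(A) = 1/(A + (4 - 2*1)) = 1/(A + (4 - 2)) = 1/(A + 2) = 1/(2 + A))
J(x) = -137/8 (J(x) = -17 + 1/(2 - 10) = -17 + 1/(-8) = -17 - 1/8 = -137/8)
-J(277 - 1*1) = -1*(-137/8) = 137/8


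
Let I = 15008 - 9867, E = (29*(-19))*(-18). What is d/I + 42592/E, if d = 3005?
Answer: 124384531/25494219 ≈ 4.8789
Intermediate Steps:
E = 9918 (E = -551*(-18) = 9918)
I = 5141
d/I + 42592/E = 3005/5141 + 42592/9918 = 3005*(1/5141) + 42592*(1/9918) = 3005/5141 + 21296/4959 = 124384531/25494219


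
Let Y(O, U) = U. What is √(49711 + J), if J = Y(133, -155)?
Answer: 2*√12389 ≈ 222.61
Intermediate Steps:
J = -155
√(49711 + J) = √(49711 - 155) = √49556 = 2*√12389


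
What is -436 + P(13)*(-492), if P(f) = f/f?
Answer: -928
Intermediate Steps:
P(f) = 1
-436 + P(13)*(-492) = -436 + 1*(-492) = -436 - 492 = -928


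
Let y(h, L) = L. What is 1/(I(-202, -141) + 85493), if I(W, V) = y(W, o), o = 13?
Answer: 1/85506 ≈ 1.1695e-5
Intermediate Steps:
I(W, V) = 13
1/(I(-202, -141) + 85493) = 1/(13 + 85493) = 1/85506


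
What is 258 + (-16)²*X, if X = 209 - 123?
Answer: 22274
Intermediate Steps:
X = 86
258 + (-16)²*X = 258 + (-16)²*86 = 258 + 256*86 = 258 + 22016 = 22274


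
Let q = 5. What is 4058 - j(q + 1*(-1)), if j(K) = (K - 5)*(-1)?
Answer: 4057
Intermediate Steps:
j(K) = 5 - K (j(K) = (-5 + K)*(-1) = 5 - K)
4058 - j(q + 1*(-1)) = 4058 - (5 - (5 + 1*(-1))) = 4058 - (5 - (5 - 1)) = 4058 - (5 - 1*4) = 4058 - (5 - 4) = 4058 - 1*1 = 4058 - 1 = 4057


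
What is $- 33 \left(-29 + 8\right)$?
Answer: $693$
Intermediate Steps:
$- 33 \left(-29 + 8\right) = \left(-33\right) \left(-21\right) = 693$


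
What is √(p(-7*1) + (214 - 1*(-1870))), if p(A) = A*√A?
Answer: √(2084 - 7*I*√7) ≈ 45.651 - 0.2028*I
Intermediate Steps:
p(A) = A^(3/2)
√(p(-7*1) + (214 - 1*(-1870))) = √((-7*1)^(3/2) + (214 - 1*(-1870))) = √((-7)^(3/2) + (214 + 1870)) = √(-7*I*√7 + 2084) = √(2084 - 7*I*√7)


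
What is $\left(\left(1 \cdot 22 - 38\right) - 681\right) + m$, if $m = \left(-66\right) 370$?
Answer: $-25117$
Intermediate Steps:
$m = -24420$
$\left(\left(1 \cdot 22 - 38\right) - 681\right) + m = \left(\left(1 \cdot 22 - 38\right) - 681\right) - 24420 = \left(\left(22 - 38\right) - 681\right) - 24420 = \left(-16 - 681\right) - 24420 = -697 - 24420 = -25117$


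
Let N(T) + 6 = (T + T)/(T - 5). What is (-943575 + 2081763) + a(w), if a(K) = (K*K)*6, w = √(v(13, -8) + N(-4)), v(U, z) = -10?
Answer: 3414292/3 ≈ 1.1381e+6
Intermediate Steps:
N(T) = -6 + 2*T/(-5 + T) (N(T) = -6 + (T + T)/(T - 5) = -6 + (2*T)/(-5 + T) = -6 + 2*T/(-5 + T))
w = 2*I*√34/3 (w = √(-10 + 2*(15 - 2*(-4))/(-5 - 4)) = √(-10 + 2*(15 + 8)/(-9)) = √(-10 + 2*(-⅑)*23) = √(-10 - 46/9) = √(-136/9) = 2*I*√34/3 ≈ 3.8873*I)
a(K) = 6*K² (a(K) = K²*6 = 6*K²)
(-943575 + 2081763) + a(w) = (-943575 + 2081763) + 6*(2*I*√34/3)² = 1138188 + 6*(-136/9) = 1138188 - 272/3 = 3414292/3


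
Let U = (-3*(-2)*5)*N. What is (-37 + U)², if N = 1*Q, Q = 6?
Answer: 20449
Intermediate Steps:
N = 6 (N = 1*6 = 6)
U = 180 (U = (-3*(-2)*5)*6 = (6*5)*6 = 30*6 = 180)
(-37 + U)² = (-37 + 180)² = 143² = 20449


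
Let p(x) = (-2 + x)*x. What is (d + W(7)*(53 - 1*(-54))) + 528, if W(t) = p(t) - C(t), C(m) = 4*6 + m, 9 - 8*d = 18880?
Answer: -11223/8 ≈ -1402.9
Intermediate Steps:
d = -18871/8 (d = 9/8 - ⅛*18880 = 9/8 - 2360 = -18871/8 ≈ -2358.9)
C(m) = 24 + m
p(x) = x*(-2 + x)
W(t) = -24 - t + t*(-2 + t) (W(t) = t*(-2 + t) - (24 + t) = t*(-2 + t) + (-24 - t) = -24 - t + t*(-2 + t))
(d + W(7)*(53 - 1*(-54))) + 528 = (-18871/8 + (-24 - 1*7 + 7*(-2 + 7))*(53 - 1*(-54))) + 528 = (-18871/8 + (-24 - 7 + 7*5)*(53 + 54)) + 528 = (-18871/8 + (-24 - 7 + 35)*107) + 528 = (-18871/8 + 4*107) + 528 = (-18871/8 + 428) + 528 = -15447/8 + 528 = -11223/8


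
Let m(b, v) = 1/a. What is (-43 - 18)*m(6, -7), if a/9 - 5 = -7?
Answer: 61/18 ≈ 3.3889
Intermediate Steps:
a = -18 (a = 45 + 9*(-7) = 45 - 63 = -18)
m(b, v) = -1/18 (m(b, v) = 1/(-18) = -1/18)
(-43 - 18)*m(6, -7) = (-43 - 18)*(-1/18) = -61*(-1/18) = 61/18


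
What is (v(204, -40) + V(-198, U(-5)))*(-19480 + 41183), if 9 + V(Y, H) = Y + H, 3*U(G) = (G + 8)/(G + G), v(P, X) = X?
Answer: -53628113/10 ≈ -5.3628e+6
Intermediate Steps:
U(G) = (8 + G)/(6*G) (U(G) = ((G + 8)/(G + G))/3 = ((8 + G)/((2*G)))/3 = ((8 + G)*(1/(2*G)))/3 = ((8 + G)/(2*G))/3 = (8 + G)/(6*G))
V(Y, H) = -9 + H + Y (V(Y, H) = -9 + (Y + H) = -9 + (H + Y) = -9 + H + Y)
(v(204, -40) + V(-198, U(-5)))*(-19480 + 41183) = (-40 + (-9 + (⅙)*(8 - 5)/(-5) - 198))*(-19480 + 41183) = (-40 + (-9 + (⅙)*(-⅕)*3 - 198))*21703 = (-40 + (-9 - ⅒ - 198))*21703 = (-40 - 2071/10)*21703 = -2471/10*21703 = -53628113/10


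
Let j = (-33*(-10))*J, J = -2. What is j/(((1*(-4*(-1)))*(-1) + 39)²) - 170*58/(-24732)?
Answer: -212231/1514835 ≈ -0.14010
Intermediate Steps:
j = -660 (j = -33*(-10)*(-2) = 330*(-2) = -660)
j/(((1*(-4*(-1)))*(-1) + 39)²) - 170*58/(-24732) = -660/((1*(-4*(-1)))*(-1) + 39)² - 170*58/(-24732) = -660/((1*4)*(-1) + 39)² - 9860*(-1/24732) = -660/(4*(-1) + 39)² + 2465/6183 = -660/(-4 + 39)² + 2465/6183 = -660/(35²) + 2465/6183 = -660/1225 + 2465/6183 = -660*1/1225 + 2465/6183 = -132/245 + 2465/6183 = -212231/1514835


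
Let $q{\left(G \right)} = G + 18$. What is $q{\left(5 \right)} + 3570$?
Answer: $3593$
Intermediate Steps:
$q{\left(G \right)} = 18 + G$
$q{\left(5 \right)} + 3570 = \left(18 + 5\right) + 3570 = 23 + 3570 = 3593$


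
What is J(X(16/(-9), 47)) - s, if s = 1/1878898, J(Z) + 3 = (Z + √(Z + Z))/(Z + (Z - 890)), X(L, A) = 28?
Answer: -2376806387/783500466 - √14/417 ≈ -3.0425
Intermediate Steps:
J(Z) = -3 + (Z + √2*√Z)/(-890 + 2*Z) (J(Z) = -3 + (Z + √(Z + Z))/(Z + (Z - 890)) = -3 + (Z + √(2*Z))/(Z + (-890 + Z)) = -3 + (Z + √2*√Z)/(-890 + 2*Z))
s = 1/1878898 ≈ 5.3223e-7
J(X(16/(-9), 47)) - s = (2670 - 5*28 + √2*√28)/(2*(-445 + 28)) - 1*1/1878898 = (½)*(2670 - 140 + √2*(2*√7))/(-417) - 1/1878898 = (½)*(-1/417)*(2670 - 140 + 2*√14) - 1/1878898 = (½)*(-1/417)*(2530 + 2*√14) - 1/1878898 = (-1265/417 - √14/417) - 1/1878898 = -2376806387/783500466 - √14/417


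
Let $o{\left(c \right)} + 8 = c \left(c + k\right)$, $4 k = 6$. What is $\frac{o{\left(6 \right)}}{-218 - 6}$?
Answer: $- \frac{37}{224} \approx -0.16518$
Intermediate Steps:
$k = \frac{3}{2}$ ($k = \frac{1}{4} \cdot 6 = \frac{3}{2} \approx 1.5$)
$o{\left(c \right)} = -8 + c \left(\frac{3}{2} + c\right)$ ($o{\left(c \right)} = -8 + c \left(c + \frac{3}{2}\right) = -8 + c \left(\frac{3}{2} + c\right)$)
$\frac{o{\left(6 \right)}}{-218 - 6} = \frac{-8 + 6^{2} + \frac{3}{2} \cdot 6}{-218 - 6} = \frac{-8 + 36 + 9}{-224} = \left(- \frac{1}{224}\right) 37 = - \frac{37}{224}$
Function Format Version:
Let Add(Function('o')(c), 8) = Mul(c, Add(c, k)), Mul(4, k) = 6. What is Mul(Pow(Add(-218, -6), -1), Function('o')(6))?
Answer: Rational(-37, 224) ≈ -0.16518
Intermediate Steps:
k = Rational(3, 2) (k = Mul(Rational(1, 4), 6) = Rational(3, 2) ≈ 1.5000)
Function('o')(c) = Add(-8, Mul(c, Add(Rational(3, 2), c))) (Function('o')(c) = Add(-8, Mul(c, Add(c, Rational(3, 2)))) = Add(-8, Mul(c, Add(Rational(3, 2), c))))
Mul(Pow(Add(-218, -6), -1), Function('o')(6)) = Mul(Pow(Add(-218, -6), -1), Add(-8, Pow(6, 2), Mul(Rational(3, 2), 6))) = Mul(Pow(-224, -1), Add(-8, 36, 9)) = Mul(Rational(-1, 224), 37) = Rational(-37, 224)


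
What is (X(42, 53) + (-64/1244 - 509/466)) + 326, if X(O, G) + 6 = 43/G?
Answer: 2455391763/7681078 ≈ 319.67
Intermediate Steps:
X(O, G) = -6 + 43/G
(X(42, 53) + (-64/1244 - 509/466)) + 326 = ((-6 + 43/53) + (-64/1244 - 509/466)) + 326 = ((-6 + 43*(1/53)) + (-64*1/1244 - 509*1/466)) + 326 = ((-6 + 43/53) + (-16/311 - 509/466)) + 326 = (-275/53 - 165755/144926) + 326 = -48639665/7681078 + 326 = 2455391763/7681078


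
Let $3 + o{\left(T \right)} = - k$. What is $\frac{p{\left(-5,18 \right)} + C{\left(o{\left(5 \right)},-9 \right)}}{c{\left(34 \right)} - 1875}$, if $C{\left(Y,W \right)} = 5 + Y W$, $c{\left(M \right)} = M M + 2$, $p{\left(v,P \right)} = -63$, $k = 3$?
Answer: $\frac{4}{717} \approx 0.0055788$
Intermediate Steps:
$c{\left(M \right)} = 2 + M^{2}$ ($c{\left(M \right)} = M^{2} + 2 = 2 + M^{2}$)
$o{\left(T \right)} = -6$ ($o{\left(T \right)} = -3 - 3 = -6$)
$C{\left(Y,W \right)} = 5 + W Y$
$\frac{p{\left(-5,18 \right)} + C{\left(o{\left(5 \right)},-9 \right)}}{c{\left(34 \right)} - 1875} = \frac{-63 + \left(5 - -54\right)}{\left(2 + 34^{2}\right) - 1875} = \frac{-63 + \left(5 + 54\right)}{\left(2 + 1156\right) - 1875} = \frac{-63 + 59}{1158 - 1875} = - \frac{4}{-717} = \left(-4\right) \left(- \frac{1}{717}\right) = \frac{4}{717}$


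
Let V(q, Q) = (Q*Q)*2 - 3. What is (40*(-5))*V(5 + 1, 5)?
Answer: -9400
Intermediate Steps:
V(q, Q) = -3 + 2*Q² (V(q, Q) = Q²*2 - 3 = 2*Q² - 3 = -3 + 2*Q²)
(40*(-5))*V(5 + 1, 5) = (40*(-5))*(-3 + 2*5²) = -200*(-3 + 2*25) = -200*(-3 + 50) = -200*47 = -9400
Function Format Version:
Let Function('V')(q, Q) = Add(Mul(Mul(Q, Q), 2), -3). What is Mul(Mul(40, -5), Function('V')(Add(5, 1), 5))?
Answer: -9400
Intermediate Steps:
Function('V')(q, Q) = Add(-3, Mul(2, Pow(Q, 2))) (Function('V')(q, Q) = Add(Mul(Pow(Q, 2), 2), -3) = Add(Mul(2, Pow(Q, 2)), -3) = Add(-3, Mul(2, Pow(Q, 2))))
Mul(Mul(40, -5), Function('V')(Add(5, 1), 5)) = Mul(Mul(40, -5), Add(-3, Mul(2, Pow(5, 2)))) = Mul(-200, Add(-3, Mul(2, 25))) = Mul(-200, Add(-3, 50)) = Mul(-200, 47) = -9400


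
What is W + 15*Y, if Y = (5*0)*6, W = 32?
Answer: 32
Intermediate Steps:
Y = 0 (Y = 0*6 = 0)
W + 15*Y = 32 + 15*0 = 32 + 0 = 32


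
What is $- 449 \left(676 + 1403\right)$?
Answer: $-933471$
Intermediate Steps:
$- 449 \left(676 + 1403\right) = \left(-449\right) 2079 = -933471$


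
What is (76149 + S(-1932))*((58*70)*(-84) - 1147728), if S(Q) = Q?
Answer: -110491894656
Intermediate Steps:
(76149 + S(-1932))*((58*70)*(-84) - 1147728) = (76149 - 1932)*((58*70)*(-84) - 1147728) = 74217*(4060*(-84) - 1147728) = 74217*(-341040 - 1147728) = 74217*(-1488768) = -110491894656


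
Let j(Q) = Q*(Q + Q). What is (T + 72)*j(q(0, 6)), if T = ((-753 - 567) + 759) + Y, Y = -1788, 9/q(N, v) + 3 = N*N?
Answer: -40986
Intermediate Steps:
q(N, v) = 9/(-3 + N²) (q(N, v) = 9/(-3 + N*N) = 9/(-3 + N²))
T = -2349 (T = ((-753 - 567) + 759) - 1788 = (-1320 + 759) - 1788 = -561 - 1788 = -2349)
j(Q) = 2*Q² (j(Q) = Q*(2*Q) = 2*Q²)
(T + 72)*j(q(0, 6)) = (-2349 + 72)*(2*(9/(-3 + 0²))²) = -4554*(9/(-3 + 0))² = -4554*(9/(-3))² = -4554*(9*(-⅓))² = -4554*(-3)² = -4554*9 = -2277*18 = -40986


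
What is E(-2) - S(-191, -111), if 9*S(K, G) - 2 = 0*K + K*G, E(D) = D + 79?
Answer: -20510/9 ≈ -2278.9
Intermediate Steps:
E(D) = 79 + D
S(K, G) = 2/9 + G*K/9 (S(K, G) = 2/9 + (0*K + K*G)/9 = 2/9 + (0 + G*K)/9 = 2/9 + (G*K)/9 = 2/9 + G*K/9)
E(-2) - S(-191, -111) = (79 - 2) - (2/9 + (⅑)*(-111)*(-191)) = 77 - (2/9 + 7067/3) = 77 - 1*21203/9 = 77 - 21203/9 = -20510/9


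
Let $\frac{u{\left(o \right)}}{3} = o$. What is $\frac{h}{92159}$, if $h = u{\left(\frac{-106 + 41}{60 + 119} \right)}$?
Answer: $- \frac{195}{16496461} \approx -1.1821 \cdot 10^{-5}$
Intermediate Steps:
$u{\left(o \right)} = 3 o$
$h = - \frac{195}{179}$ ($h = 3 \frac{-106 + 41}{60 + 119} = 3 \left(- \frac{65}{179}\right) = - \frac{195}{179} \approx -1.0894$)
$\frac{h}{92159} = - \frac{195}{179 \cdot 92159} = \left(- \frac{195}{179}\right) \frac{1}{92159} = - \frac{195}{16496461}$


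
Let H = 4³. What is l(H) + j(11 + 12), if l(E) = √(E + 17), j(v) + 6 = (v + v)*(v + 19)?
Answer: 1935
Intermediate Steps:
H = 64
j(v) = -6 + 2*v*(19 + v) (j(v) = -6 + (v + v)*(v + 19) = -6 + (2*v)*(19 + v) = -6 + 2*v*(19 + v))
l(E) = √(17 + E)
l(H) + j(11 + 12) = √(17 + 64) + (-6 + 2*(11 + 12)² + 38*(11 + 12)) = √81 + (-6 + 2*23² + 38*23) = 9 + (-6 + 2*529 + 874) = 9 + (-6 + 1058 + 874) = 9 + 1926 = 1935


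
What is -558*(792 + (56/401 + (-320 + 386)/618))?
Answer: -18258962490/41303 ≈ -4.4207e+5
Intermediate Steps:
-558*(792 + (56/401 + (-320 + 386)/618)) = -558*(792 + (56*(1/401) + 66*(1/618))) = -558*(792 + (56/401 + 11/103)) = -558*(792 + 10179/41303) = -558*32722155/41303 = -18258962490/41303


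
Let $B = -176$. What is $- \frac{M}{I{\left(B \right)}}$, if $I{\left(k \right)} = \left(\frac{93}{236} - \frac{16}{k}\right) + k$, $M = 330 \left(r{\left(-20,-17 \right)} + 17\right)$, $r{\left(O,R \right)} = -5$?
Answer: $\frac{3426720}{151879} \approx 22.562$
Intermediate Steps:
$M = 3960$ ($M = 330 \left(-5 + 17\right) = 330 \cdot 12 = 3960$)
$I{\left(k \right)} = \frac{93}{236} + k - \frac{16}{k}$ ($I{\left(k \right)} = \left(93 \cdot \frac{1}{236} - \frac{16}{k}\right) + k = \left(\frac{93}{236} - \frac{16}{k}\right) + k = \frac{93}{236} + k - \frac{16}{k}$)
$- \frac{M}{I{\left(B \right)}} = - \frac{3960}{\frac{93}{236} - 176 - \frac{16}{-176}} = - \frac{3960}{\frac{93}{236} - 176 - - \frac{1}{11}} = - \frac{3960}{\frac{93}{236} - 176 + \frac{1}{11}} = - \frac{3960}{- \frac{455637}{2596}} = - \frac{3960 \left(-2596\right)}{455637} = \left(-1\right) \left(- \frac{3426720}{151879}\right) = \frac{3426720}{151879}$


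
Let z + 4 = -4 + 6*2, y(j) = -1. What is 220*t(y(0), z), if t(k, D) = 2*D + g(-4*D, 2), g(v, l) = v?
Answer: -1760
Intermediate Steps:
z = 4 (z = -4 + (-4 + 6*2) = -4 + (-4 + 12) = -4 + 8 = 4)
t(k, D) = -2*D (t(k, D) = 2*D - 4*D = -2*D)
220*t(y(0), z) = 220*(-2*4) = 220*(-8) = -1760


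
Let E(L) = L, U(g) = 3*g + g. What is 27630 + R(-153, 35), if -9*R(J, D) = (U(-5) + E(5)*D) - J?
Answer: 248362/9 ≈ 27596.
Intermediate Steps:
U(g) = 4*g
R(J, D) = 20/9 - 5*D/9 + J/9 (R(J, D) = -((4*(-5) + 5*D) - J)/9 = -((-20 + 5*D) - J)/9 = -(-20 - J + 5*D)/9 = 20/9 - 5*D/9 + J/9)
27630 + R(-153, 35) = 27630 + (20/9 - 5/9*35 + (1/9)*(-153)) = 27630 + (20/9 - 175/9 - 17) = 27630 - 308/9 = 248362/9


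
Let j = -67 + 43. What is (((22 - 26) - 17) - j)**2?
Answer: 9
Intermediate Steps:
j = -24
(((22 - 26) - 17) - j)**2 = (((22 - 26) - 17) - 1*(-24))**2 = ((-4 - 17) + 24)**2 = (-21 + 24)**2 = 3**2 = 9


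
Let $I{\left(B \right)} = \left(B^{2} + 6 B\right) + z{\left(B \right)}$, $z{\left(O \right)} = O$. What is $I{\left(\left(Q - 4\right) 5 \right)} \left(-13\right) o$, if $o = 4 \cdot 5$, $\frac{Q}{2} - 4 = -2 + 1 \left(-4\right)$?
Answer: $-343200$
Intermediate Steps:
$Q = -4$ ($Q = 8 + 2 \left(-2 + 1 \left(-4\right)\right) = 8 + 2 \left(-2 - 4\right) = 8 + 2 \left(-6\right) = 8 - 12 = -4$)
$o = 20$
$I{\left(B \right)} = B^{2} + 7 B$ ($I{\left(B \right)} = \left(B^{2} + 6 B\right) + B = B^{2} + 7 B$)
$I{\left(\left(Q - 4\right) 5 \right)} \left(-13\right) o = \left(-4 - 4\right) 5 \left(7 + \left(-4 - 4\right) 5\right) \left(-13\right) 20 = \left(-8\right) 5 \left(7 - 40\right) \left(-13\right) 20 = - 40 \left(7 - 40\right) \left(-13\right) 20 = \left(-40\right) \left(-33\right) \left(-13\right) 20 = 1320 \left(-13\right) 20 = \left(-17160\right) 20 = -343200$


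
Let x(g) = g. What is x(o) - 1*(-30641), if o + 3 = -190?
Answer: 30448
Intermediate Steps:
o = -193 (o = -3 - 190 = -193)
x(o) - 1*(-30641) = -193 - 1*(-30641) = -193 + 30641 = 30448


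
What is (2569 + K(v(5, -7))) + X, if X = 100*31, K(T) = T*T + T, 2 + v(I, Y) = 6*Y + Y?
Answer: 8219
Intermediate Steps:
v(I, Y) = -2 + 7*Y (v(I, Y) = -2 + (6*Y + Y) = -2 + 7*Y)
K(T) = T + T² (K(T) = T² + T = T + T²)
X = 3100
(2569 + K(v(5, -7))) + X = (2569 + (-2 + 7*(-7))*(1 + (-2 + 7*(-7)))) + 3100 = (2569 + (-2 - 49)*(1 + (-2 - 49))) + 3100 = (2569 - 51*(1 - 51)) + 3100 = (2569 - 51*(-50)) + 3100 = (2569 + 2550) + 3100 = 5119 + 3100 = 8219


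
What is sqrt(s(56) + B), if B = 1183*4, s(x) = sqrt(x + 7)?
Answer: sqrt(4732 + 3*sqrt(7)) ≈ 68.847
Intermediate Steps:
s(x) = sqrt(7 + x)
B = 4732
sqrt(s(56) + B) = sqrt(sqrt(7 + 56) + 4732) = sqrt(sqrt(63) + 4732) = sqrt(3*sqrt(7) + 4732) = sqrt(4732 + 3*sqrt(7))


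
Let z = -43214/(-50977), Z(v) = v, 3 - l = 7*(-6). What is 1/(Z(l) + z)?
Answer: 50977/2337179 ≈ 0.021811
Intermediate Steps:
l = 45 (l = 3 - 7*(-6) = 3 - 1*(-42) = 3 + 42 = 45)
z = 43214/50977 (z = -43214*(-1/50977) = 43214/50977 ≈ 0.84772)
1/(Z(l) + z) = 1/(45 + 43214/50977) = 1/(2337179/50977) = 50977/2337179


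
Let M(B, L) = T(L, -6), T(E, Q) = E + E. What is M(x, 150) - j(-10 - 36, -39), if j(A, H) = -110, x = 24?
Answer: 410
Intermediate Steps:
T(E, Q) = 2*E
M(B, L) = 2*L
M(x, 150) - j(-10 - 36, -39) = 2*150 - 1*(-110) = 300 + 110 = 410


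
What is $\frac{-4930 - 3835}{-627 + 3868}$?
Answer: $- \frac{8765}{3241} \approx -2.7044$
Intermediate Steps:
$\frac{-4930 - 3835}{-627 + 3868} = - \frac{8765}{3241}$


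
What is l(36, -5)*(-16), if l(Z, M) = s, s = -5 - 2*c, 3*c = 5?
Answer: 400/3 ≈ 133.33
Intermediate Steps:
c = 5/3 (c = (1/3)*5 = 5/3 ≈ 1.6667)
s = -25/3 (s = -5 - 2*5/3 = -5 - 10/3 = -25/3 ≈ -8.3333)
l(Z, M) = -25/3
l(36, -5)*(-16) = -25/3*(-16) = 400/3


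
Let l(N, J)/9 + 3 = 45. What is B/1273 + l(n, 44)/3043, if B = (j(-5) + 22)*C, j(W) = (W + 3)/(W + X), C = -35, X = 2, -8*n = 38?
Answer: -5798758/11621217 ≈ -0.49898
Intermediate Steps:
n = -19/4 (n = -1/8*38 = -19/4 ≈ -4.7500)
l(N, J) = 378 (l(N, J) = -27 + 9*45 = -27 + 405 = 378)
j(W) = (3 + W)/(2 + W) (j(W) = (W + 3)/(W + 2) = (3 + W)/(2 + W))
B = -2380/3 (B = ((3 - 5)/(2 - 5) + 22)*(-35) = (-2/(-3) + 22)*(-35) = (-1/3*(-2) + 22)*(-35) = (2/3 + 22)*(-35) = (68/3)*(-35) = -2380/3 ≈ -793.33)
B/1273 + l(n, 44)/3043 = -2380/3/1273 + 378/3043 = -2380/3*1/1273 + 378*(1/3043) = -2380/3819 + 378/3043 = -5798758/11621217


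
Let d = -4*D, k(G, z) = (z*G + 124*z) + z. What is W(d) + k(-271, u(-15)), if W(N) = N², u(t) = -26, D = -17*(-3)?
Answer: 45412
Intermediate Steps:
D = 51
k(G, z) = 125*z + G*z (k(G, z) = (G*z + 124*z) + z = (124*z + G*z) + z = 125*z + G*z)
d = -204 (d = -4*51 = -204)
W(d) + k(-271, u(-15)) = (-204)² - 26*(125 - 271) = 41616 - 26*(-146) = 41616 + 3796 = 45412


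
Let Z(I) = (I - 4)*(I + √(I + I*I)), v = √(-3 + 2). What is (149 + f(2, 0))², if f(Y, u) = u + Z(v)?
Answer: 21881 - 1161*I + √(-1 + I)*(-1176 + 328*I) ≈ 20985.0 - 2303.8*I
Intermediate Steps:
v = I (v = √(-1) = I ≈ 1.0*I)
Z(I) = (-4 + I)*(I + √(I + I²))
f(Y, u) = -1 + u - 4*I - 4*√(I*(1 + I)) + I*√(I*(1 + I)) (f(Y, u) = u + (I² - 4*I - 4*√(I*(1 + I)) + I*√(I*(1 + I))) = u + (-1 - 4*I - 4*√(I*(1 + I)) + I*√(I*(1 + I))) = -1 + u - 4*I - 4*√(I*(1 + I)) + I*√(I*(1 + I)))
(149 + f(2, 0))² = (149 + (-1 + 0 - 4*I + √(-1 + I)*(-4 + I)))² = (149 + (-1 - 4*I + √(-1 + I)*(-4 + I)))² = (148 - 4*I + √(-1 + I)*(-4 + I))²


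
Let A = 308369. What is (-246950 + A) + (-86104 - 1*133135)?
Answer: -157820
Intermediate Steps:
(-246950 + A) + (-86104 - 1*133135) = (-246950 + 308369) + (-86104 - 1*133135) = 61419 + (-86104 - 133135) = 61419 - 219239 = -157820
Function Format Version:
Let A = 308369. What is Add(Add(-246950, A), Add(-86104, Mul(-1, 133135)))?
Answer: -157820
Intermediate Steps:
Add(Add(-246950, A), Add(-86104, Mul(-1, 133135))) = Add(Add(-246950, 308369), Add(-86104, Mul(-1, 133135))) = Add(61419, Add(-86104, -133135)) = Add(61419, -219239) = -157820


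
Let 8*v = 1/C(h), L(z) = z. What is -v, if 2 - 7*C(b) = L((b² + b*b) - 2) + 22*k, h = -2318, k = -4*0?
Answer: 7/85969952 ≈ 8.1424e-8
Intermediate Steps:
k = 0
C(b) = 4/7 - 2*b²/7 (C(b) = 2/7 - (((b² + b*b) - 2) + 22*0)/7 = 2/7 - (((b² + b²) - 2) + 0)/7 = 2/7 - ((2*b² - 2) + 0)/7 = 2/7 - ((-2 + 2*b²) + 0)/7 = 2/7 - (-2 + 2*b²)/7 = 2/7 + (2/7 - 2*b²/7) = 4/7 - 2*b²/7)
v = -7/85969952 (v = 1/(8*(4/7 - 2/7*(-2318)²)) = 1/(8*(4/7 - 2/7*5373124)) = 1/(8*(4/7 - 10746248/7)) = 1/(8*(-10746244/7)) = (⅛)*(-7/10746244) = -7/85969952 ≈ -8.1424e-8)
-v = -1*(-7/85969952) = 7/85969952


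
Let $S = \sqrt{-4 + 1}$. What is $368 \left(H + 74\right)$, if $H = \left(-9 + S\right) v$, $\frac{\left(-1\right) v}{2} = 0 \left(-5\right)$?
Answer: $27232$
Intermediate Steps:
$v = 0$ ($v = - 2 \cdot 0 \left(-5\right) = \left(-2\right) 0 = 0$)
$S = i \sqrt{3}$ ($S = \sqrt{-3} = i \sqrt{3} \approx 1.732 i$)
$H = 0$ ($H = \left(-9 + i \sqrt{3}\right) 0 = 0$)
$368 \left(H + 74\right) = 368 \left(0 + 74\right) = 368 \cdot 74 = 27232$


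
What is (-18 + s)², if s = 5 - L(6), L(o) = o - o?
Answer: 169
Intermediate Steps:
L(o) = 0
s = 5 (s = 5 - 1*0 = 5 + 0 = 5)
(-18 + s)² = (-18 + 5)² = (-13)² = 169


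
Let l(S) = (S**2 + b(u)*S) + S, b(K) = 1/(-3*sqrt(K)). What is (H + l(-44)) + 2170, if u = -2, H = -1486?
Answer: 2576 - 22*I*sqrt(2)/3 ≈ 2576.0 - 10.371*I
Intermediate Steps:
b(K) = -1/(3*sqrt(K)) (b(K) = 1*(-1/(3*sqrt(K))) = -1/(3*sqrt(K)))
l(S) = S + S**2 + I*S*sqrt(2)/6 (l(S) = (S**2 + (-(-1)*I*sqrt(2)/6)*S) + S = (S**2 + (I*sqrt(2)/6)*S) + S = (S**2 + I*S*sqrt(2)/6) + S = S + S**2 + I*S*sqrt(2)/6)
(H + l(-44)) + 2170 = (-1486 + (1/6)*(-44)*(6 + 6*(-44) + I*sqrt(2))) + 2170 = (-1486 + (1/6)*(-44)*(6 - 264 + I*sqrt(2))) + 2170 = (-1486 + (1/6)*(-44)*(-258 + I*sqrt(2))) + 2170 = (-1486 + (1892 - 22*I*sqrt(2)/3)) + 2170 = (406 - 22*I*sqrt(2)/3) + 2170 = 2576 - 22*I*sqrt(2)/3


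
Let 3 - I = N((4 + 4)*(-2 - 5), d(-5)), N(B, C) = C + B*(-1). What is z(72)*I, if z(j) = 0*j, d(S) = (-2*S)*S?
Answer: 0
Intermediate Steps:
d(S) = -2*S²
z(j) = 0
N(B, C) = C - B
I = -3 (I = 3 - (-2*(-5)² - (4 + 4)*(-2 - 5)) = 3 - (-2*25 - 8*(-7)) = 3 - (-50 - 1*(-56)) = 3 - (-50 + 56) = 3 - 1*6 = 3 - 6 = -3)
z(72)*I = 0*(-3) = 0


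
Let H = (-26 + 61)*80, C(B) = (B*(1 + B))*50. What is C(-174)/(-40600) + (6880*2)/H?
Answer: -2251/70 ≈ -32.157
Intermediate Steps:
C(B) = 50*B*(1 + B)
H = 2800 (H = 35*80 = 2800)
C(-174)/(-40600) + (6880*2)/H = (50*(-174)*(1 - 174))/(-40600) + (6880*2)/2800 = (50*(-174)*(-173))*(-1/40600) + 13760*(1/2800) = 1505100*(-1/40600) + 172/35 = -519/14 + 172/35 = -2251/70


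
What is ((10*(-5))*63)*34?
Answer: -107100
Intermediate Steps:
((10*(-5))*63)*34 = -50*63*34 = -3150*34 = -107100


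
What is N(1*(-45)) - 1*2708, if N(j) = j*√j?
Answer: -2708 - 135*I*√5 ≈ -2708.0 - 301.87*I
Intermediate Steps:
N(j) = j^(3/2)
N(1*(-45)) - 1*2708 = (1*(-45))^(3/2) - 1*2708 = (-45)^(3/2) - 2708 = -135*I*√5 - 2708 = -2708 - 135*I*√5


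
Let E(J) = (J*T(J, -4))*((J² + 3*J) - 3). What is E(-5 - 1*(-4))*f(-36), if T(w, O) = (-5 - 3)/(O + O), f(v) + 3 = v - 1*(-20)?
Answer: -95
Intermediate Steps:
f(v) = 17 + v (f(v) = -3 + (v - 1*(-20)) = -3 + (v + 20) = -3 + (20 + v) = 17 + v)
T(w, O) = -4/O (T(w, O) = -8*1/(2*O) = -4/O)
E(J) = J*(-3 + J² + 3*J) (E(J) = (J*(-4/(-4)))*((J² + 3*J) - 3) = (J*(-4*(-¼)))*(-3 + J² + 3*J) = (J*1)*(-3 + J² + 3*J) = J*(-3 + J² + 3*J))
E(-5 - 1*(-4))*f(-36) = ((-5 - 1*(-4))*(-3 + (-5 - 1*(-4))² + 3*(-5 - 1*(-4))))*(17 - 36) = ((-5 + 4)*(-3 + (-5 + 4)² + 3*(-5 + 4)))*(-19) = -(-3 + (-1)² + 3*(-1))*(-19) = -(-3 + 1 - 3)*(-19) = -1*(-5)*(-19) = 5*(-19) = -95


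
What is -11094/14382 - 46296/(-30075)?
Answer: 18454279/24029925 ≈ 0.76797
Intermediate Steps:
-11094/14382 - 46296/(-30075) = -11094*1/14382 - 46296*(-1/30075) = -1849/2397 + 15432/10025 = 18454279/24029925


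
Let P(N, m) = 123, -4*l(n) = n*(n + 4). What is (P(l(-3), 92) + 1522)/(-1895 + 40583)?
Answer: 1645/38688 ≈ 0.042520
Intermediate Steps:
l(n) = -n*(4 + n)/4 (l(n) = -n*(n + 4)/4 = -n*(4 + n)/4)
(P(l(-3), 92) + 1522)/(-1895 + 40583) = (123 + 1522)/(-1895 + 40583) = 1645/38688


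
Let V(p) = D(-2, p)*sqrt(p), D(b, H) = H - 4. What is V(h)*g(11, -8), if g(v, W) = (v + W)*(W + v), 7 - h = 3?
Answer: 0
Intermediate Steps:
h = 4 (h = 7 - 1*3 = 7 - 3 = 4)
g(v, W) = (W + v)**2 (g(v, W) = (W + v)*(W + v) = (W + v)**2)
D(b, H) = -4 + H
V(p) = sqrt(p)*(-4 + p) (V(p) = (-4 + p)*sqrt(p) = sqrt(p)*(-4 + p))
V(h)*g(11, -8) = (sqrt(4)*(-4 + 4))*(-8 + 11)**2 = (2*0)*3**2 = 0*9 = 0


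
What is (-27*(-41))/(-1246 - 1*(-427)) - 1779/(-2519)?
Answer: -147948/229229 ≈ -0.64542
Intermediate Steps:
(-27*(-41))/(-1246 - 1*(-427)) - 1779/(-2519) = 1107/(-1246 + 427) - 1779*(-1/2519) = 1107/(-819) + 1779/2519 = 1107*(-1/819) + 1779/2519 = -123/91 + 1779/2519 = -147948/229229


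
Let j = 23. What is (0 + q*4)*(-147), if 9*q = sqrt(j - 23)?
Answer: 0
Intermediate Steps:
q = 0 (q = sqrt(23 - 23)/9 = sqrt(0)/9 = (1/9)*0 = 0)
(0 + q*4)*(-147) = (0 + 0*4)*(-147) = (0 + 0)*(-147) = 0*(-147) = 0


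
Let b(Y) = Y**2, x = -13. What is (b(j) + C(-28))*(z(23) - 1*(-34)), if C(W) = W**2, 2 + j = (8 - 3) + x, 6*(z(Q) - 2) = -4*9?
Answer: 26520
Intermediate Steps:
z(Q) = -4 (z(Q) = 2 + (-4*9)/6 = 2 + (1/6)*(-36) = 2 - 6 = -4)
j = -10 (j = -2 + ((8 - 3) - 13) = -2 + (5 - 13) = -2 - 8 = -10)
(b(j) + C(-28))*(z(23) - 1*(-34)) = ((-10)**2 + (-28)**2)*(-4 - 1*(-34)) = (100 + 784)*(-4 + 34) = 884*30 = 26520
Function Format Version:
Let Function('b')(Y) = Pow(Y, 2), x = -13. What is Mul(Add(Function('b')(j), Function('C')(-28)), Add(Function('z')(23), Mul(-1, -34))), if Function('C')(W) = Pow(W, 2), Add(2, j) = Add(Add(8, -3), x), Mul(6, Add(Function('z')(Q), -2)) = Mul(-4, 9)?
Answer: 26520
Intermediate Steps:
Function('z')(Q) = -4 (Function('z')(Q) = Add(2, Mul(Rational(1, 6), Mul(-4, 9))) = Add(2, Mul(Rational(1, 6), -36)) = Add(2, -6) = -4)
j = -10 (j = Add(-2, Add(Add(8, -3), -13)) = Add(-2, Add(5, -13)) = Add(-2, -8) = -10)
Mul(Add(Function('b')(j), Function('C')(-28)), Add(Function('z')(23), Mul(-1, -34))) = Mul(Add(Pow(-10, 2), Pow(-28, 2)), Add(-4, Mul(-1, -34))) = Mul(Add(100, 784), Add(-4, 34)) = Mul(884, 30) = 26520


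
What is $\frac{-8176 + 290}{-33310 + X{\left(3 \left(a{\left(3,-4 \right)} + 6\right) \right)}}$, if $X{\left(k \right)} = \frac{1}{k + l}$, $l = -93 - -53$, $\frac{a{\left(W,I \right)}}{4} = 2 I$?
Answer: $\frac{930548}{3930581} \approx 0.23675$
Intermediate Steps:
$a{\left(W,I \right)} = 8 I$ ($a{\left(W,I \right)} = 4 \cdot 2 I = 8 I$)
$l = -40$ ($l = -93 + 53 = -40$)
$X{\left(k \right)} = \frac{1}{-40 + k}$ ($X{\left(k \right)} = \frac{1}{k - 40} = \frac{1}{-40 + k}$)
$\frac{-8176 + 290}{-33310 + X{\left(3 \left(a{\left(3,-4 \right)} + 6\right) \right)}} = \frac{-8176 + 290}{-33310 + \frac{1}{-40 + 3 \left(8 \left(-4\right) + 6\right)}} = - \frac{7886}{-33310 + \frac{1}{-40 + 3 \left(-32 + 6\right)}} = - \frac{7886}{-33310 + \frac{1}{-40 + 3 \left(-26\right)}} = - \frac{7886}{-33310 + \frac{1}{-40 - 78}} = - \frac{7886}{-33310 + \frac{1}{-118}} = - \frac{7886}{-33310 - \frac{1}{118}} = - \frac{7886}{- \frac{3930581}{118}} = \left(-7886\right) \left(- \frac{118}{3930581}\right) = \frac{930548}{3930581}$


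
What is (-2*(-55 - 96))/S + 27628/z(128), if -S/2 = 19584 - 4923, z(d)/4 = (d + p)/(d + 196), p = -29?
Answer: 3645485311/161271 ≈ 22605.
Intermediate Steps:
z(d) = 4*(-29 + d)/(196 + d) (z(d) = 4*((d - 29)/(d + 196)) = 4*((-29 + d)/(196 + d)) = 4*(-29 + d)/(196 + d))
S = -29322 (S = -2*(19584 - 4923) = -2*14661 = -29322)
(-2*(-55 - 96))/S + 27628/z(128) = -2*(-55 - 96)/(-29322) + 27628/((4*(-29 + 128)/(196 + 128))) = -2*(-151)*(-1/29322) + 27628/((4*99/324)) = 302*(-1/29322) + 27628/((4*(1/324)*99)) = -151/14661 + 27628/(11/9) = -151/14661 + 27628*(9/11) = -151/14661 + 248652/11 = 3645485311/161271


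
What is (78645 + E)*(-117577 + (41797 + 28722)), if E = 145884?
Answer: -10565885682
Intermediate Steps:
(78645 + E)*(-117577 + (41797 + 28722)) = (78645 + 145884)*(-117577 + (41797 + 28722)) = 224529*(-117577 + 70519) = 224529*(-47058) = -10565885682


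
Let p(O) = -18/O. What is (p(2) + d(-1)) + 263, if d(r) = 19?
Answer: 273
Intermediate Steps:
(p(2) + d(-1)) + 263 = (-18/2 + 19) + 263 = (-18*½ + 19) + 263 = (-9 + 19) + 263 = 10 + 263 = 273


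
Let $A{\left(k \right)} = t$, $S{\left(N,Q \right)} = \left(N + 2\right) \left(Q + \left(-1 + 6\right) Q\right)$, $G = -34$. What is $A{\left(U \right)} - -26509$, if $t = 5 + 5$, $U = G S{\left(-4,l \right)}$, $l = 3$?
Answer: $26519$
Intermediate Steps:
$S{\left(N,Q \right)} = 6 Q \left(2 + N\right)$ ($S{\left(N,Q \right)} = \left(2 + N\right) \left(Q + 5 Q\right) = \left(2 + N\right) 6 Q = 6 Q \left(2 + N\right)$)
$U = 1224$ ($U = - 34 \cdot 6 \cdot 3 \left(2 - 4\right) = - 34 \cdot 6 \cdot 3 \left(-2\right) = \left(-34\right) \left(-36\right) = 1224$)
$t = 10$
$A{\left(k \right)} = 10$
$A{\left(U \right)} - -26509 = 10 - -26509 = 10 + 26509 = 26519$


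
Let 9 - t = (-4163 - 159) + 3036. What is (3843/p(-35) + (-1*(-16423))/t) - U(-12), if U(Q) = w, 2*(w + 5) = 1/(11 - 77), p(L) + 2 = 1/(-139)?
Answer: -10052063059/5299140 ≈ -1896.9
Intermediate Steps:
p(L) = -279/139 (p(L) = -2 + 1/(-139) = -2 - 1/139 = -279/139)
t = 1295 (t = 9 - ((-4163 - 159) + 3036) = 9 - (-4322 + 3036) = 9 - 1*(-1286) = 9 + 1286 = 1295)
w = -661/132 (w = -5 + 1/(2*(11 - 77)) = -5 + (1/2)/(-66) = -5 + (1/2)*(-1/66) = -5 - 1/132 = -661/132 ≈ -5.0076)
U(Q) = -661/132
(3843/p(-35) + (-1*(-16423))/t) - U(-12) = (3843/(-279/139) - 1*(-16423)/1295) - 1*(-661/132) = (3843*(-139/279) + 16423*(1/1295)) + 661/132 = (-59353/31 + 16423/1295) + 661/132 = -76353022/40145 + 661/132 = -10052063059/5299140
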